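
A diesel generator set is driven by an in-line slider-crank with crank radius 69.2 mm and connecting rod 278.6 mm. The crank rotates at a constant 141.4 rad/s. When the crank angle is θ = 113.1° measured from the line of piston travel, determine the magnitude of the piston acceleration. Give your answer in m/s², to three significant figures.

784

ω = 141.4 rad/s
x(θ) = r cosθ + √(L² − r² sin²θ); with ω constant, a = ω²·d²x/dθ².
d²x/dθ² = −r cosθ − r²(cos2θ)/√u − r⁴ sin²2θ/(4u^{3/2}),  u = L² − r² sin²θ = 0.0735664 m².
Substituting r = 0.0692 m, L = 0.2786 m, θ = 113.1°: d²x/dθ² = +0.03922 m.
a = ω²·d²x/dθ² = (141.4)²·(+0.03922) = +784.16 m/s²;  |a| = 784.16 m/s².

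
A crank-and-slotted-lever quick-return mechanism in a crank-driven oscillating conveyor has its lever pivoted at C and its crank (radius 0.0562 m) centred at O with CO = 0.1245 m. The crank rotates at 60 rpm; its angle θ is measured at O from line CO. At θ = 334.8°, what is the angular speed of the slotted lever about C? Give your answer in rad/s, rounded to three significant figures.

ω = 6.283 rad/s (from 60 rpm).
Crank pin A relative to C: A = (d + r cosθ, r sinθ); lever angle φ = atan2(r sinθ, d + r cosθ).
Differentiating tanφ: φ̇ = rω(d cosθ + r)/(d² + r² + 2dr cosθ).
d² + r² + 2dr cosθ = |CA|² = 0.0313207 m²;  d cosθ + r = +0.16885 m.
|ω_lever| = |0.0562·6.283·+0.16885| / 0.0313207 = 1.9037 rad/s.

1.90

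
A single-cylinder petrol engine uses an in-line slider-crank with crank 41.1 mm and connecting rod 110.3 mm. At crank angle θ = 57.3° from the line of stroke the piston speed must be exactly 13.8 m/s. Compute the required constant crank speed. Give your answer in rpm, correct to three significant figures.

3140

For an in-line slider-crank, |v_piston| = rω|sinθ|·[1 + r cosθ/√(L² − r² sin²θ)].
With r = 0.0411 m, L = 0.1103 m, θ = 57.3°: the bracketed kinematic factor |dx/dθ| = 0.041918 m.
ω = v/|dx/dθ| = 13.8/0.041918 = 329.21 rad/s.
N = 60ω/(2π) = 3143.7 rpm.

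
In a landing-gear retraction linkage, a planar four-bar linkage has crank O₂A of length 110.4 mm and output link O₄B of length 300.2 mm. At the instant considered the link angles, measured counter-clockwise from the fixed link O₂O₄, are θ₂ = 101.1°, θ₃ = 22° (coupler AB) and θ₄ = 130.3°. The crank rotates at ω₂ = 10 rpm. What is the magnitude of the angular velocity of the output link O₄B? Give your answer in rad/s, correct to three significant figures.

0.398

ω₂ = 1.047 rad/s (from 10 rpm).
Differentiating the loop-closure r₂e^{iθ₂}+r₃e^{iθ₃}=r₁+r₄e^{iθ₄} gives r₂ω₂e^{iθ₂}+r₃ω₃e^{iθ₃}=r₄ω₄e^{iθ₄}.
Eliminating the other unknown: ω₄ = r₂ω₂ sin(θ₂−θ₃) / [r₄ sin(θ₄−θ₃)].
Numerator sine = +0.98196; denominator sine = +0.94943.
Result = 0.1104·1.047·(+0.98196) / (0.3002·(+0.94943)) = +0.39831 rad/s; magnitude 0.39831 rad/s.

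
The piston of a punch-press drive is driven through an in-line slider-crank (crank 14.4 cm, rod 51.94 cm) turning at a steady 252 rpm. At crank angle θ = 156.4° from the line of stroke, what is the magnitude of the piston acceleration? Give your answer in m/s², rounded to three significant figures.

ω = 2π·252/60 = 26.39 rad/s
x(θ) = r cosθ + √(L² − r² sin²θ); with ω constant, a = ω²·d²x/dθ².
d²x/dθ² = −r cosθ − r²(cos2θ)/√u − r⁴ sin²2θ/(4u^{3/2}),  u = L² − r² sin²θ = 0.266453 m².
Substituting r = 0.144 m, L = 0.5194 m, θ = 156.4°: d²x/dθ² = +0.10424 m.
a = ω²·d²x/dθ² = (26.39)²·(+0.10424) = +72.594 m/s²;  |a| = 72.594 m/s².

72.6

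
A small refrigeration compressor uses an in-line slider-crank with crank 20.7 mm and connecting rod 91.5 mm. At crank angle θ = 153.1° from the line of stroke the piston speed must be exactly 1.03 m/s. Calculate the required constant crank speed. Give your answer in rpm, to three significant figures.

For an in-line slider-crank, |v_piston| = rω|sinθ|·[1 + r cosθ/√(L² − r² sin²θ)].
With r = 0.0207 m, L = 0.0915 m, θ = 153.1°: the bracketed kinematic factor |dx/dθ| = 0.0074659 m.
ω = v/|dx/dθ| = 1.03/0.0074659 = 137.96 rad/s.
N = 60ω/(2π) = 1317.4 rpm.

1320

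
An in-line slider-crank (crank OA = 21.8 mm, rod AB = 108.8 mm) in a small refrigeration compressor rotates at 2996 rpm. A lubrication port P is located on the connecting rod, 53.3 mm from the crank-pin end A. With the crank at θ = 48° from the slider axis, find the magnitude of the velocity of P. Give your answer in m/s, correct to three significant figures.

5.90

ω = 313.7 rad/s.  Crank-pin speed |V_A| = rω = 6.8395 m/s, perpendicular to OA.
Rod angle: sinφ = −(r/L) sinθ ⇒ φ = -8.563°; ω_rod = −rω cosθ/√(L²−r²sin²θ) = -42.538 rad/s.
V_P = V_A + ω_rod × AP, with AP = 0.0533 m along the rod.
Components: V_Px = −rω sinθ − a·ω_rod·sinφ = -5.4204 m/s;  V_Py = rω cosθ + a·ω_rod·cosφ = +2.3345 m/s.
|V_P| = √(V_Px² + V_Py²) = 5.9017 m/s.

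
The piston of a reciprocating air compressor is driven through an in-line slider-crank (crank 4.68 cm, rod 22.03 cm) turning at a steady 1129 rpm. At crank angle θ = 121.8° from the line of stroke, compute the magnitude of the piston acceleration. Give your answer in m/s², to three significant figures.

ω = 2π·1129/60 = 118.2 rad/s
x(θ) = r cosθ + √(L² − r² sin²θ); with ω constant, a = ω²·d²x/dθ².
d²x/dθ² = −r cosθ − r²(cos2θ)/√u − r⁴ sin²2θ/(4u^{3/2}),  u = L² − r² sin²θ = 0.04695 m².
Substituting r = 0.0468 m, L = 0.2203 m, θ = 121.8°: d²x/dθ² = +0.029061 m.
a = ω²·d²x/dθ² = (118.2)²·(+0.029061) = +406.22 m/s²;  |a| = 406.22 m/s².

406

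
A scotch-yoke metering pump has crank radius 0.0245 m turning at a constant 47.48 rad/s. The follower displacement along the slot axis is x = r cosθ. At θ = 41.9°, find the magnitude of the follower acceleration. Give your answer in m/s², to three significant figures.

41.1

ω = 47.48 rad/s
x = r cosθ ⇒ ẍ = −rω² cosθ (ω constant).
|a| = rω²|cosθ| = 0.0245·(47.48)²·|cos 41.9°| = 41.11 m/s².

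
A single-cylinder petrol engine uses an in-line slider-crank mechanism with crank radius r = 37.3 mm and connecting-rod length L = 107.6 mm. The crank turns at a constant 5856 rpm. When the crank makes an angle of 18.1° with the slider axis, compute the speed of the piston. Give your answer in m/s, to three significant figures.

ω = 2π·5856/60 = 613.2 rad/s
For an in-line slider-crank, x = r cosθ + √(L² − r² sin²θ), so v = −rω sinθ·[1 + r cosθ/√(L² − r² sin²θ)].
With r = 0.0373 m, L = 0.1076 m, θ = 18.1°: √(L² − r² sin²θ) = 0.10697 m.
v = −0.0373·613.2·0.31068·[1 + 0.0373·0.95052/0.10697] = -9.4616 m/s.
|v| = 9.4616 m/s.

9.46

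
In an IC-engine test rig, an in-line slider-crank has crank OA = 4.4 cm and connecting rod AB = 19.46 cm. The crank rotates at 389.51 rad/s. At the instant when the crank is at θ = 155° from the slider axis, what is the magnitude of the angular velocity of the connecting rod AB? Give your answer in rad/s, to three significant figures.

ω = 389.5 rad/s
The rod makes angle φ with the slider axis where L sinφ = r sinθ; differentiating, L cosφ·φ̇ = r ω cosθ.
L cosφ = √(L² − r² sin²θ) = 0.19371 m.
|ω_rod| = r ω |cosθ| / √(L² − r² sin²θ) = 0.044·389.5·0.90631/0.19371 = 80.186 rad/s.

80.2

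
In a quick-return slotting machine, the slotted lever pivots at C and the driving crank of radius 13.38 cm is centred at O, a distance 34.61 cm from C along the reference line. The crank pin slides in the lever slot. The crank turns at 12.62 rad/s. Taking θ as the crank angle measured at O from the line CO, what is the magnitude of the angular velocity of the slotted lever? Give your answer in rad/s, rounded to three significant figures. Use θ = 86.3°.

1.84

ω = 12.62 rad/s
Crank pin A relative to C: A = (d + r cosθ, r sinθ); lever angle φ = atan2(r sinθ, d + r cosθ).
Differentiating tanφ: φ̇ = rω(d cosθ + r)/(d² + r² + 2dr cosθ).
d² + r² + 2dr cosθ = |CA|² = 0.143664 m²;  d cosθ + r = +0.15613 m.
|ω_lever| = |0.1338·12.62·+0.15613| / 0.143664 = 1.8351 rad/s.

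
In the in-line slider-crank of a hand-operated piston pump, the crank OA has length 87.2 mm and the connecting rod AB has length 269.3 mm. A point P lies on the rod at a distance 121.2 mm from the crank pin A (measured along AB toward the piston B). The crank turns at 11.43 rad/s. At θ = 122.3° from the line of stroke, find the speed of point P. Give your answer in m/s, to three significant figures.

ω = 11.43 rad/s.  Crank-pin speed |V_A| = rω = 0.9967 m/s, perpendicular to OA.
Rod angle: sinφ = −(r/L) sinθ ⇒ φ = -15.884°; ω_rod = −rω cosθ/√(L²−r²sin²θ) = +2.0562 rad/s.
V_P = V_A + ω_rod × AP, with AP = 0.1212 m along the rod.
Components: V_Px = −rω sinθ − a·ω_rod·sinφ = -0.77426 m/s;  V_Py = rω cosθ + a·ω_rod·cosφ = -0.29289 m/s.
|V_P| = √(V_Px² + V_Py²) = 0.82781 m/s.

0.828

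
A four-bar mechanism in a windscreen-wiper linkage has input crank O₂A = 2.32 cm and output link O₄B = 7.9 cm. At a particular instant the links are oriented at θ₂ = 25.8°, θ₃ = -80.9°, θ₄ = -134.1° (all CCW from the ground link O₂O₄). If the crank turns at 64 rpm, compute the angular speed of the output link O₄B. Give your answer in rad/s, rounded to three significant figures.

2.35

ω₂ = 6.702 rad/s (from 64 rpm).
Differentiating the loop-closure r₂e^{iθ₂}+r₃e^{iθ₃}=r₁+r₄e^{iθ₄} gives r₂ω₂e^{iθ₂}+r₃ω₃e^{iθ₃}=r₄ω₄e^{iθ₄}.
Eliminating the other unknown: ω₄ = r₂ω₂ sin(θ₂−θ₃) / [r₄ sin(θ₄−θ₃)].
Numerator sine = +0.95782; denominator sine = -0.80073.
Result = 0.0232·6.702·(+0.95782) / (0.079·(-0.80073)) = -2.3543 rad/s; magnitude 2.3543 rad/s.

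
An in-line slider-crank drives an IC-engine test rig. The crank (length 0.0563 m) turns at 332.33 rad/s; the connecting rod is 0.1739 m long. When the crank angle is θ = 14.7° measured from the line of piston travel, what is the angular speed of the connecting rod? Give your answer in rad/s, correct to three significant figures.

ω = 332.3 rad/s
The rod makes angle φ with the slider axis where L sinφ = r sinθ; differentiating, L cosφ·φ̇ = r ω cosθ.
L cosφ = √(L² − r² sin²θ) = 0.17331 m.
|ω_rod| = r ω |cosθ| / √(L² − r² sin²θ) = 0.0563·332.3·0.96727/0.17331 = 104.42 rad/s.

104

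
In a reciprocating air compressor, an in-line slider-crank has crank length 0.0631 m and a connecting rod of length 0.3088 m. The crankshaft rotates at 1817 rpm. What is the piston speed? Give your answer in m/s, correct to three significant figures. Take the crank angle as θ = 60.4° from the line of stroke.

ω = 2π·1817/60 = 190.3 rad/s
For an in-line slider-crank, x = r cosθ + √(L² − r² sin²θ), so v = −rω sinθ·[1 + r cosθ/√(L² − r² sin²θ)].
With r = 0.0631 m, L = 0.3088 m, θ = 60.4°: √(L² − r² sin²θ) = 0.30389 m.
v = −0.0631·190.3·0.86949·[1 + 0.0631·0.49394/0.30389] = -11.51 m/s.
|v| = 11.51 m/s.

11.5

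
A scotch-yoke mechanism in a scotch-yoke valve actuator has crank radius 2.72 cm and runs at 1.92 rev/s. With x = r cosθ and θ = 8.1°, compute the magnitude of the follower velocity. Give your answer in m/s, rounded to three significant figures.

ω = 12.06 rad/s (from 1.92 rev/s).
x = r cosθ ⇒ ẋ = −rω sinθ.
|v| = rω|sinθ| = 0.0272·12.06·|sin 8.1°| = 0.046234 m/s.

0.0462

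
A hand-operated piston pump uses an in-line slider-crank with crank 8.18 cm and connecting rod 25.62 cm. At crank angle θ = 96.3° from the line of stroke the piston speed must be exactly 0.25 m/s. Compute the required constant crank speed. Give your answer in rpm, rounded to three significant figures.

For an in-line slider-crank, |v_piston| = rω|sinθ|·[1 + r cosθ/√(L² − r² sin²θ)].
With r = 0.0818 m, L = 0.2562 m, θ = 96.3°: the bracketed kinematic factor |dx/dθ| = 0.078302 m.
ω = v/|dx/dθ| = 0.25/0.078302 = 3.1928 rad/s.
N = 60ω/(2π) = 30.489 rpm.

30.5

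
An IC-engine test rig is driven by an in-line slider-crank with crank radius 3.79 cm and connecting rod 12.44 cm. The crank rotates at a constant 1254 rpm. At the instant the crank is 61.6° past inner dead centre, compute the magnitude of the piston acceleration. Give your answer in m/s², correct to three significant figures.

ω = 2π·1254/60 = 131.3 rad/s
x(θ) = r cosθ + √(L² − r² sin²θ); with ω constant, a = ω²·d²x/dθ².
d²x/dθ² = −r cosθ − r²(cos2θ)/√u − r⁴ sin²2θ/(4u^{3/2}),  u = L² − r² sin²θ = 0.0143639 m².
Substituting r = 0.0379 m, L = 0.1244 m, θ = 61.6°: d²x/dθ² = -0.011673 m.
a = ω²·d²x/dθ² = (131.3)²·(-0.011673) = -201.3 m/s²;  |a| = 201.3 m/s².

201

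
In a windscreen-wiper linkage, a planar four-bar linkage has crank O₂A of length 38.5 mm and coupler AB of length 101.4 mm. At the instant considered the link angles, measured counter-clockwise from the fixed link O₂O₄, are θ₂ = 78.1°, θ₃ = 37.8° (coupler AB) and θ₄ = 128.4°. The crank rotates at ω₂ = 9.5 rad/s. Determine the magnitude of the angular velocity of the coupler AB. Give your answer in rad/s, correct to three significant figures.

ω₂ = 9.5 rad/s
Differentiating the loop-closure r₂e^{iθ₂}+r₃e^{iθ₃}=r₁+r₄e^{iθ₄} gives r₂ω₂e^{iθ₂}+r₃ω₃e^{iθ₃}=r₄ω₄e^{iθ₄}.
Eliminating the other unknown: ω₃ = r₂ω₂ sin(θ₄−θ₂) / [r₃ sin(θ₃−θ₄)].
Numerator sine = +0.76940; denominator sine = -0.99995.
Result = 0.0385·9.5·(+0.76940) / (0.1014·(-0.99995)) = -2.7754 rad/s; magnitude 2.7754 rad/s.

2.78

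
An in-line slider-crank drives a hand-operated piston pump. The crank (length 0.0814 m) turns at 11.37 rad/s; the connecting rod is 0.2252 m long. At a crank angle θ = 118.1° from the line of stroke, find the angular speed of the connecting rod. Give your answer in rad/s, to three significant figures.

2.04

ω = 11.37 rad/s
The rod makes angle φ with the slider axis where L sinφ = r sinθ; differentiating, L cosφ·φ̇ = r ω cosθ.
L cosφ = √(L² − r² sin²θ) = 0.21345 m.
|ω_rod| = r ω |cosθ| / √(L² − r² sin²θ) = 0.0814·11.37·0.47101/0.21345 = 2.0423 rad/s.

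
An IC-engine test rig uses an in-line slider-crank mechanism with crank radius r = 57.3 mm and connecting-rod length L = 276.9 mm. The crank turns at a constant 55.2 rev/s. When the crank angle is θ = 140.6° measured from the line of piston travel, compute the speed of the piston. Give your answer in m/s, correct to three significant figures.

10.6

ω = 2π·55.2 = 346.8 rad/s
For an in-line slider-crank, x = r cosθ + √(L² − r² sin²θ), so v = −rω sinθ·[1 + r cosθ/√(L² − r² sin²θ)].
With r = 0.0573 m, L = 0.2769 m, θ = 140.6°: √(L² − r² sin²θ) = 0.2745 m.
v = −0.0573·346.8·0.63473·[1 + 0.0573·-0.77273/0.2745] = -10.58 m/s.
|v| = 10.58 m/s.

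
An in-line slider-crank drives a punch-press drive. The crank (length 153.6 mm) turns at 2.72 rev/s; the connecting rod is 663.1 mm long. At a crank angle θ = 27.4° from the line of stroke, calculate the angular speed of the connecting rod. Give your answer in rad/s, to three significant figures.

ω = 17.09 rad/s (converted from 2.72 rev/s).
The rod makes angle φ with the slider axis where L sinφ = r sinθ; differentiating, L cosφ·φ̇ = r ω cosθ.
L cosφ = √(L² − r² sin²θ) = 0.65932 m.
|ω_rod| = r ω |cosθ| / √(L² − r² sin²θ) = 0.1536·17.09·0.88782/0.65932 = 3.5348 rad/s.

3.53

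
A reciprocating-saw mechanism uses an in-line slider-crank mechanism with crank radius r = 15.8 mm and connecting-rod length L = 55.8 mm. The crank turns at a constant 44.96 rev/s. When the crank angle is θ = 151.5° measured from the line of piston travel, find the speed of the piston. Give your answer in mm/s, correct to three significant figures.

ω = 2π·45 = 282.5 rad/s
For an in-line slider-crank, x = r cosθ + √(L² − r² sin²θ), so v = −rω sinθ·[1 + r cosθ/√(L² − r² sin²θ)].
With r = 0.0158 m, L = 0.0558 m, θ = 151.5°: √(L² − r² sin²θ) = 0.055288 m.
v = −0.0158·282.5·0.47716·[1 + 0.0158·-0.87882/0.055288] = -1.5949 m/s.
|v| = 1.5949 m/s = 1594.9 mm/s.

1590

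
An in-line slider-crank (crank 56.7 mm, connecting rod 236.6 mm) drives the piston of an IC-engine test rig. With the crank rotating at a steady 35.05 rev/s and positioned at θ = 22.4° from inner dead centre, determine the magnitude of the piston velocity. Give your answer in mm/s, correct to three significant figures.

ω = 2π·35 = 220.2 rad/s
For an in-line slider-crank, x = r cosθ + √(L² − r² sin²θ), so v = −rω sinθ·[1 + r cosθ/√(L² − r² sin²θ)].
With r = 0.0567 m, L = 0.2366 m, θ = 22.4°: √(L² − r² sin²θ) = 0.23561 m.
v = −0.0567·220.2·0.38107·[1 + 0.0567·0.92455/0.23561] = -5.817 m/s.
|v| = 5.817 m/s = 5817 mm/s.

5820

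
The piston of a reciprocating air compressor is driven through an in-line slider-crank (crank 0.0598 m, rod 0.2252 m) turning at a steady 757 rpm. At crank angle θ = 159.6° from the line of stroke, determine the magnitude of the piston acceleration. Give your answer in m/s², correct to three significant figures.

276

ω = 2π·757/60 = 79.27 rad/s
x(θ) = r cosθ + √(L² − r² sin²θ); with ω constant, a = ω²·d²x/dθ².
d²x/dθ² = −r cosθ − r²(cos2θ)/√u − r⁴ sin²2θ/(4u^{3/2}),  u = L² − r² sin²θ = 0.0502805 m².
Substituting r = 0.0598 m, L = 0.2252 m, θ = 159.6°: d²x/dθ² = +0.043856 m.
a = ω²·d²x/dθ² = (79.27)²·(+0.043856) = +275.6 m/s²;  |a| = 275.6 m/s².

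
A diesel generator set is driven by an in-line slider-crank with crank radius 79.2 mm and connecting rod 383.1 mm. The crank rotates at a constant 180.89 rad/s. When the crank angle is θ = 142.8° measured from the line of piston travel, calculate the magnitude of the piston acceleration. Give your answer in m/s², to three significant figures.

1910

ω = 180.9 rad/s
x(θ) = r cosθ + √(L² − r² sin²θ); with ω constant, a = ω²·d²x/dθ².
d²x/dθ² = −r cosθ − r²(cos2θ)/√u − r⁴ sin²2θ/(4u^{3/2}),  u = L² − r² sin²θ = 0.144473 m².
Substituting r = 0.0792 m, L = 0.3831 m, θ = 142.8°: d²x/dθ² = +0.058481 m.
a = ω²·d²x/dθ² = (180.9)²·(+0.058481) = +1913.6 m/s²;  |a| = 1913.6 m/s².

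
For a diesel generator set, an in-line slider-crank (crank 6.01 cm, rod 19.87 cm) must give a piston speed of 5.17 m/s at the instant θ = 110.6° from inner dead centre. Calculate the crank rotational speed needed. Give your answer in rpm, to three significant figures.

For an in-line slider-crank, |v_piston| = rω|sinθ|·[1 + r cosθ/√(L² − r² sin²θ)].
With r = 0.0601 m, L = 0.1987 m, θ = 110.6°: the bracketed kinematic factor |dx/dθ| = 0.050015 m.
ω = v/|dx/dθ| = 5.17/0.050015 = 103.37 rad/s.
N = 60ω/(2π) = 987.1 rpm.

987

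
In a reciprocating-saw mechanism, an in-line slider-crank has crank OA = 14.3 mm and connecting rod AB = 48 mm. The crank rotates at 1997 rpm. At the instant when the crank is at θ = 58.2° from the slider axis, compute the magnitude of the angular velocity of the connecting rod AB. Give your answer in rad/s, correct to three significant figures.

ω = 209.1 rad/s (converted from 1997 rpm).
The rod makes angle φ with the slider axis where L sinφ = r sinθ; differentiating, L cosφ·φ̇ = r ω cosθ.
L cosφ = √(L² − r² sin²θ) = 0.046436 m.
|ω_rod| = r ω |cosθ| / √(L² − r² sin²θ) = 0.0143·209.1·0.52696/0.046436 = 33.936 rad/s.

33.9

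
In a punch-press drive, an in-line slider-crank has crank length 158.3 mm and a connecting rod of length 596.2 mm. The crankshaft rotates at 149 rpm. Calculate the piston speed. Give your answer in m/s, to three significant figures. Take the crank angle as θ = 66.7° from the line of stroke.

ω = 2π·149/60 = 15.6 rad/s
For an in-line slider-crank, x = r cosθ + √(L² − r² sin²θ), so v = −rω sinθ·[1 + r cosθ/√(L² − r² sin²θ)].
With r = 0.1583 m, L = 0.5962 m, θ = 66.7°: √(L² − r² sin²θ) = 0.5782 m.
v = −0.1583·15.6·0.91845·[1 + 0.1583·0.39555/0.5782] = -2.5142 m/s.
|v| = 2.5142 m/s.

2.51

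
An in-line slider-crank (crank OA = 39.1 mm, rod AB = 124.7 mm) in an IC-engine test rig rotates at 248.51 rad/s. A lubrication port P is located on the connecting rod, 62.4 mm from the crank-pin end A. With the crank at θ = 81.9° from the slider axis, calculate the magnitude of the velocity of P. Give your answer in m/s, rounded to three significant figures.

9.87

ω = 248.5 rad/s.  Crank-pin speed |V_A| = rω = 9.7167 m/s, perpendicular to OA.
Rod angle: sinφ = −(r/L) sinθ ⇒ φ = -18.085°; ω_rod = −rω cosθ/√(L²−r²sin²θ) = -11.55 rad/s.
V_P = V_A + ω_rod × AP, with AP = 0.0624 m along the rod.
Components: V_Px = −rω sinθ − a·ω_rod·sinφ = -9.8435 m/s;  V_Py = rω cosθ + a·ω_rod·cosφ = +0.684 m/s.
|V_P| = √(V_Px² + V_Py²) = 9.8673 m/s.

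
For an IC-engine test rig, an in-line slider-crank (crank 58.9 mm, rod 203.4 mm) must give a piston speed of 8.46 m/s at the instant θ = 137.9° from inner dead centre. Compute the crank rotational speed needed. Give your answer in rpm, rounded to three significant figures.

For an in-line slider-crank, |v_piston| = rω|sinθ|·[1 + r cosθ/√(L² − r² sin²θ)].
With r = 0.0589 m, L = 0.2034 m, θ = 137.9°: the bracketed kinematic factor |dx/dθ| = 0.030839 m.
ω = v/|dx/dθ| = 8.46/0.030839 = 274.33 rad/s.
N = 60ω/(2π) = 2619.6 rpm.

2620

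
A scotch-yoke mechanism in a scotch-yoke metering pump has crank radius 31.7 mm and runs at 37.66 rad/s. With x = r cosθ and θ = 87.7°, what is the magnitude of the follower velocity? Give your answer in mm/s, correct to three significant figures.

1190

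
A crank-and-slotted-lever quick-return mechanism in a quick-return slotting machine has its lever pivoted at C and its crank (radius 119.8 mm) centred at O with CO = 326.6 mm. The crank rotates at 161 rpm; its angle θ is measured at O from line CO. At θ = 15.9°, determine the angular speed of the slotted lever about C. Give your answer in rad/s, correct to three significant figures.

4.47

ω = 16.86 rad/s (from 161 rpm).
Crank pin A relative to C: A = (d + r cosθ, r sinθ); lever angle φ = atan2(r sinθ, d + r cosθ).
Differentiating tanφ: φ̇ = rω(d cosθ + r)/(d² + r² + 2dr cosθ).
d² + r² + 2dr cosθ = |CA|² = 0.196279 m²;  d cosθ + r = +0.4339 m.
|ω_lever| = |0.1198·16.86·+0.4339| / 0.196279 = 4.4651 rad/s.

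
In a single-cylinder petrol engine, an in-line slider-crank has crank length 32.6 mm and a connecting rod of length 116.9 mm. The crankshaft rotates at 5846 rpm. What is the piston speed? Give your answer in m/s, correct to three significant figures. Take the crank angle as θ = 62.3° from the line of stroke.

ω = 2π·5846/60 = 612.2 rad/s
For an in-line slider-crank, x = r cosθ + √(L² − r² sin²θ), so v = −rω sinθ·[1 + r cosθ/√(L² − r² sin²θ)].
With r = 0.0326 m, L = 0.1169 m, θ = 62.3°: √(L² − r² sin²θ) = 0.11328 m.
v = −0.0326·612.2·0.88539·[1 + 0.0326·0.46484/0.11328] = -20.034 m/s.
|v| = 20.034 m/s.

20.0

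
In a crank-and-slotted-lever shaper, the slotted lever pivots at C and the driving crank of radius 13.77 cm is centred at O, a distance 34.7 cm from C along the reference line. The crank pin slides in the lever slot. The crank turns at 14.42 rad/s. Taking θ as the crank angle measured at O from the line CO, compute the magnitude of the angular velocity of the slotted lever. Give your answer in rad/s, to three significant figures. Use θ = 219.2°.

ω = 14.42 rad/s
Crank pin A relative to C: A = (d + r cosθ, r sinθ); lever angle φ = atan2(r sinθ, d + r cosθ).
Differentiating tanφ: φ̇ = rω(d cosθ + r)/(d² + r² + 2dr cosθ).
d² + r² + 2dr cosθ = |CA|² = 0.0653136 m²;  d cosθ + r = -0.13121 m.
|ω_lever| = |0.1377·14.42·-0.13121| / 0.0653136 = 3.9889 rad/s.

3.99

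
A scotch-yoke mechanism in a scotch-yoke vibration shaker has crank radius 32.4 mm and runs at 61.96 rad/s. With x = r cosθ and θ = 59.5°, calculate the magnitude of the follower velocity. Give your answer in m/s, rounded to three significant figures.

ω = 61.96 rad/s
x = r cosθ ⇒ ẋ = −rω sinθ.
|v| = rω|sinθ| = 0.0324·61.96·|sin 59.5°| = 1.7297 m/s.

1.73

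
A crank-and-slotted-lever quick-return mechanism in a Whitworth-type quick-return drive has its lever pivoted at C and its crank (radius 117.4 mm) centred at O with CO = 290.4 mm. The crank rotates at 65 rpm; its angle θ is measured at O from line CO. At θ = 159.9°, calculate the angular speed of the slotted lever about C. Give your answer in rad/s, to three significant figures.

3.64

ω = 6.807 rad/s (from 65 rpm).
Crank pin A relative to C: A = (d + r cosθ, r sinθ); lever angle φ = atan2(r sinθ, d + r cosθ).
Differentiating tanφ: φ̇ = rω(d cosθ + r)/(d² + r² + 2dr cosθ).
d² + r² + 2dr cosθ = |CA|² = 0.0340819 m²;  d cosθ + r = -0.15531 m.
|ω_lever| = |0.1174·6.807·-0.15531| / 0.0340819 = 3.6416 rad/s.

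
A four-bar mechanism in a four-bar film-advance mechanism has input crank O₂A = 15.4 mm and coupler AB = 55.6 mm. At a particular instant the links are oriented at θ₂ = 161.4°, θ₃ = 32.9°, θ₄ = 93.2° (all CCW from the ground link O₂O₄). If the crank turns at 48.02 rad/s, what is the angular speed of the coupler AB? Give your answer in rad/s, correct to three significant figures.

14.2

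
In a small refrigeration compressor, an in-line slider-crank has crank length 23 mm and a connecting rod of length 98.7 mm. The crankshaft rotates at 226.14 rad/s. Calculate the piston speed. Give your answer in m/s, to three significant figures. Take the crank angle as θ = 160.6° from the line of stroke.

1.35

ω = 226.1 rad/s
For an in-line slider-crank, x = r cosθ + √(L² − r² sin²θ), so v = −rω sinθ·[1 + r cosθ/√(L² − r² sin²θ)].
With r = 0.023 m, L = 0.0987 m, θ = 160.6°: √(L² − r² sin²θ) = 0.098404 m.
v = −0.023·226.1·0.33216·[1 + 0.023·-0.94322/0.098404] = -1.3468 m/s.
|v| = 1.3468 m/s.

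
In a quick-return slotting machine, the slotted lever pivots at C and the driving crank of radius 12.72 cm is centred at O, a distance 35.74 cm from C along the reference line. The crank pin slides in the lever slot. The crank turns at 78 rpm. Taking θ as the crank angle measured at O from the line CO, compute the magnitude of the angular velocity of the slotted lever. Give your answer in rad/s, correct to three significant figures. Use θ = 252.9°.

ω = 8.168 rad/s (from 78 rpm).
Crank pin A relative to C: A = (d + r cosθ, r sinθ); lever angle φ = atan2(r sinθ, d + r cosθ).
Differentiating tanφ: φ̇ = rω(d cosθ + r)/(d² + r² + 2dr cosθ).
d² + r² + 2dr cosθ = |CA|² = 0.11718 m²;  d cosθ + r = +0.02211 m.
|ω_lever| = |0.1272·8.168·+0.02211| / 0.11718 = 0.19604 rad/s.

0.196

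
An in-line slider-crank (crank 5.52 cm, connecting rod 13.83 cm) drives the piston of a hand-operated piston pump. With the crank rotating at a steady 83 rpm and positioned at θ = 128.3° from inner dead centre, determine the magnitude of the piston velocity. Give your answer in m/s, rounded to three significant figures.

ω = 2π·83/60 = 8.692 rad/s
For an in-line slider-crank, x = r cosθ + √(L² − r² sin²θ), so v = −rω sinθ·[1 + r cosθ/√(L² − r² sin²θ)].
With r = 0.0552 m, L = 0.1383 m, θ = 128.3°: √(L² − r² sin²θ) = 0.13134 m.
v = −0.0552·8.692·0.78478·[1 + 0.0552·-0.61978/0.13134] = -0.27845 m/s.
|v| = 0.27845 m/s.

0.278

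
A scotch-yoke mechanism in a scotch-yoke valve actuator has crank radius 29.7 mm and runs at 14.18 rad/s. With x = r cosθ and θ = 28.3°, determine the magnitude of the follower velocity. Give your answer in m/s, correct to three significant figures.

ω = 14.18 rad/s
x = r cosθ ⇒ ẋ = −rω sinθ.
|v| = rω|sinθ| = 0.0297·14.18·|sin 28.3°| = 0.19966 m/s.

0.200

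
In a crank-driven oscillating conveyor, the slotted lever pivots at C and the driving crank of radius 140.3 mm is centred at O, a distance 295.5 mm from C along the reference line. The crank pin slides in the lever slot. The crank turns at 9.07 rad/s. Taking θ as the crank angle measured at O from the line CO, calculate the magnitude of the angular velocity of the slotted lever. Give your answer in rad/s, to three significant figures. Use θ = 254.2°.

ω = 9.07 rad/s
Crank pin A relative to C: A = (d + r cosθ, r sinθ); lever angle φ = atan2(r sinθ, d + r cosθ).
Differentiating tanφ: φ̇ = rω(d cosθ + r)/(d² + r² + 2dr cosθ).
d² + r² + 2dr cosθ = |CA|² = 0.0844276 m²;  d cosθ + r = +0.059841 m.
|ω_lever| = |0.1403·9.07·+0.059841| / 0.0844276 = 0.90195 rad/s.

0.902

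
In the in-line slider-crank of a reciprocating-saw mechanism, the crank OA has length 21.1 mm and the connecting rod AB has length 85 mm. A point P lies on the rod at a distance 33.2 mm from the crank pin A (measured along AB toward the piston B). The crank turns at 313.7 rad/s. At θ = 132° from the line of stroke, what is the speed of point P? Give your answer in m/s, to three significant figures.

5.33

ω = 313.7 rad/s.  Crank-pin speed |V_A| = rω = 6.6191 m/s, perpendicular to OA.
Rod angle: sinφ = −(r/L) sinθ ⇒ φ = -10.631°; ω_rod = −rω cosθ/√(L²−r²sin²θ) = +53.016 rad/s.
V_P = V_A + ω_rod × AP, with AP = 0.0332 m along the rod.
Components: V_Px = −rω sinθ − a·ω_rod·sinφ = -4.5942 m/s;  V_Py = rω cosθ + a·ω_rod·cosφ = -2.6991 m/s.
|V_P| = √(V_Px² + V_Py²) = 5.3284 m/s.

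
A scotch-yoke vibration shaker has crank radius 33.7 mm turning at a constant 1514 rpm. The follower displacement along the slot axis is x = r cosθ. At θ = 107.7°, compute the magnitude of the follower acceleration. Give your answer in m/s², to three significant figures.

ω = 158.5 rad/s (from 1514 rpm).
x = r cosθ ⇒ ẍ = −rω² cosθ (ω constant).
|a| = rω²|cosθ| = 0.0337·(158.5)²·|cos 107.7°| = 257.55 m/s².

258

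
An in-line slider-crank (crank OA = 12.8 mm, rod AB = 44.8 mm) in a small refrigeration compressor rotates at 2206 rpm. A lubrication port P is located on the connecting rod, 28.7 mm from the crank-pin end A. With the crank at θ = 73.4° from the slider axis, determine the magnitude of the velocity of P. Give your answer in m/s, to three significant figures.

3.00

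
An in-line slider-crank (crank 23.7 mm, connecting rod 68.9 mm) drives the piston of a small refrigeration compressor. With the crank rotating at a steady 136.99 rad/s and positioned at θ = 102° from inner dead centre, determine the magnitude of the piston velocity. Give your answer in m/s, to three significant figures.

2.93

ω = 137 rad/s
For an in-line slider-crank, x = r cosθ + √(L² − r² sin²θ), so v = −rω sinθ·[1 + r cosθ/√(L² − r² sin²θ)].
With r = 0.0237 m, L = 0.0689 m, θ = 102°: √(L² − r² sin²θ) = 0.064883 m.
v = −0.0237·137·0.97815·[1 + 0.0237·-0.20791/0.064883] = -2.9345 m/s.
|v| = 2.9345 m/s.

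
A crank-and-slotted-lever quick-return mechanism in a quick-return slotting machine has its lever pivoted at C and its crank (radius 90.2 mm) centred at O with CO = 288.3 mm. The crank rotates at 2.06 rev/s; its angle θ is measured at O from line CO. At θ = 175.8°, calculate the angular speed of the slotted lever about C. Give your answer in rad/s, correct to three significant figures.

5.85

ω = 12.94 rad/s (from 2.06 rev/s).
Crank pin A relative to C: A = (d + r cosθ, r sinθ); lever angle φ = atan2(r sinθ, d + r cosθ).
Differentiating tanφ: φ̇ = rω(d cosθ + r)/(d² + r² + 2dr cosθ).
d² + r² + 2dr cosθ = |CA|² = 0.0393833 m²;  d cosθ + r = -0.19733 m.
|ω_lever| = |0.0902·12.94·-0.19733| / 0.0393833 = 5.8496 rad/s.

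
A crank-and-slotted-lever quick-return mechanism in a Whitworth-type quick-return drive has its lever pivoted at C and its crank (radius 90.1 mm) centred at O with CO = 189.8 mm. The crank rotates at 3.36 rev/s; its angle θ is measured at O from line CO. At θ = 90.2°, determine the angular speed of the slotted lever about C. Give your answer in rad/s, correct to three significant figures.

ω = 21.11 rad/s (from 3.36 rev/s).
Crank pin A relative to C: A = (d + r cosθ, r sinθ); lever angle φ = atan2(r sinθ, d + r cosθ).
Differentiating tanφ: φ̇ = rω(d cosθ + r)/(d² + r² + 2dr cosθ).
d² + r² + 2dr cosθ = |CA|² = 0.0440227 m²;  d cosθ + r = +0.089437 m.
|ω_lever| = |0.0901·21.11·+0.089437| / 0.0440227 = 3.8644 rad/s.

3.86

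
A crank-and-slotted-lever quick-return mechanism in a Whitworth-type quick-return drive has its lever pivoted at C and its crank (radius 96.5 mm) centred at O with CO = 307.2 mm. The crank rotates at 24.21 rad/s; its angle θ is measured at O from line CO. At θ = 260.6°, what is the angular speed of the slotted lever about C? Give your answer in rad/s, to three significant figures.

1.15

ω = 24.21 rad/s
Crank pin A relative to C: A = (d + r cosθ, r sinθ); lever angle φ = atan2(r sinθ, d + r cosθ).
Differentiating tanφ: φ̇ = rω(d cosθ + r)/(d² + r² + 2dr cosθ).
d² + r² + 2dr cosθ = |CA|² = 0.0940006 m²;  d cosθ + r = +0.046326 m.
|ω_lever| = |0.0965·24.21·+0.046326| / 0.0940006 = 1.1514 rad/s.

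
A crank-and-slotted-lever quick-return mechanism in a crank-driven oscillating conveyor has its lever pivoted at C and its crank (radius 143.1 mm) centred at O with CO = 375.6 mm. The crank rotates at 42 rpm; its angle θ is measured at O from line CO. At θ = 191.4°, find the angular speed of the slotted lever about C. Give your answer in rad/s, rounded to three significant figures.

2.52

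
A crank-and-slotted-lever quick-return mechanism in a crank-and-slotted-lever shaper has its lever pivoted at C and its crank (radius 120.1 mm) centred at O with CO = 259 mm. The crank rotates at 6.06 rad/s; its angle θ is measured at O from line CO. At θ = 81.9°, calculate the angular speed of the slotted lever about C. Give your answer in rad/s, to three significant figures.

1.26

ω = 6.06 rad/s
Crank pin A relative to C: A = (d + r cosθ, r sinθ); lever angle φ = atan2(r sinθ, d + r cosθ).
Differentiating tanφ: φ̇ = rω(d cosθ + r)/(d² + r² + 2dr cosθ).
d² + r² + 2dr cosθ = |CA|² = 0.0902707 m²;  d cosθ + r = +0.15659 m.
|ω_lever| = |0.1201·6.06·+0.15659| / 0.0902707 = 1.2625 rad/s.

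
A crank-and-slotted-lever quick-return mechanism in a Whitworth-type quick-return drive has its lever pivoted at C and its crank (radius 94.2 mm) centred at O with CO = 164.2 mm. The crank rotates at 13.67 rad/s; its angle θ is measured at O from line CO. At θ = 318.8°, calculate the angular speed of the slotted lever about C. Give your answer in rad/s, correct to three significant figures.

4.74

ω = 13.67 rad/s
Crank pin A relative to C: A = (d + r cosθ, r sinθ); lever angle φ = atan2(r sinθ, d + r cosθ).
Differentiating tanφ: φ̇ = rω(d cosθ + r)/(d² + r² + 2dr cosθ).
d² + r² + 2dr cosθ = |CA|² = 0.0591114 m²;  d cosθ + r = +0.21775 m.
|ω_lever| = |0.0942·13.67·+0.21775| / 0.0591114 = 4.7435 rad/s.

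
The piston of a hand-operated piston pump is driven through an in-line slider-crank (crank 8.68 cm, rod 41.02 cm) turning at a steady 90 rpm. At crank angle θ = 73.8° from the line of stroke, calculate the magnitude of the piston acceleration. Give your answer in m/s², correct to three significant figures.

0.750

ω = 2π·90/60 = 9.425 rad/s
x(θ) = r cosθ + √(L² − r² sin²θ); with ω constant, a = ω²·d²x/dθ².
d²x/dθ² = −r cosθ − r²(cos2θ)/√u − r⁴ sin²2θ/(4u^{3/2}),  u = L² − r² sin²θ = 0.161316 m².
Substituting r = 0.0868 m, L = 0.4102 m, θ = 73.8°: d²x/dθ² = -0.0084409 m.
a = ω²·d²x/dθ² = (9.425)²·(-0.0084409) = -0.74978 m/s²;  |a| = 0.74978 m/s².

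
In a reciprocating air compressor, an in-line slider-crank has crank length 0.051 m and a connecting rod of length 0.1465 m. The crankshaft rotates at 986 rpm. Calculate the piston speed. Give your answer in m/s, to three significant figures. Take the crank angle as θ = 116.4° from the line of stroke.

ω = 2π·986/60 = 103.3 rad/s
For an in-line slider-crank, x = r cosθ + √(L² − r² sin²θ), so v = −rω sinθ·[1 + r cosθ/√(L² − r² sin²θ)].
With r = 0.051 m, L = 0.1465 m, θ = 116.4°: √(L² − r² sin²θ) = 0.1392 m.
v = −0.051·103.3·0.89571·[1 + 0.051·-0.44464/0.1392] = -3.9484 m/s.
|v| = 3.9484 m/s.

3.95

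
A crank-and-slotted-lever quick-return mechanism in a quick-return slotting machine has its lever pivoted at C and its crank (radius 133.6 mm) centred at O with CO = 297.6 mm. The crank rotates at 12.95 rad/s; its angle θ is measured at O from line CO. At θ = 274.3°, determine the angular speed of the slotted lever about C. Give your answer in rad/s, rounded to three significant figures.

2.40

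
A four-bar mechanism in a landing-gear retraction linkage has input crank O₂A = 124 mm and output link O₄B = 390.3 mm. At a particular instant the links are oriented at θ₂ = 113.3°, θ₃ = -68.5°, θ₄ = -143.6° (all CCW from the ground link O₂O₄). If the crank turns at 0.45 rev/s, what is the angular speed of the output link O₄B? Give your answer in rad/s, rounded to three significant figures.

0.0292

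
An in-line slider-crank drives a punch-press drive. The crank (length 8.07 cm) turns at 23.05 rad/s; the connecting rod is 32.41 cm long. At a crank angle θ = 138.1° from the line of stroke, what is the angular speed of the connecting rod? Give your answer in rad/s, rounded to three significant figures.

ω = 23.05 rad/s
The rod makes angle φ with the slider axis where L sinφ = r sinθ; differentiating, L cosφ·φ̇ = r ω cosθ.
L cosφ = √(L² − r² sin²θ) = 0.31959 m.
|ω_rod| = r ω |cosθ| / √(L² − r² sin²θ) = 0.0807·23.05·0.74431/0.31959 = 4.3322 rad/s.

4.33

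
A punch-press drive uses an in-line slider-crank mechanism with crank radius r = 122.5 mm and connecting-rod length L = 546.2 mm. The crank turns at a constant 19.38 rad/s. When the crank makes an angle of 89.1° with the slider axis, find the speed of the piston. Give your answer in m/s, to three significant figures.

2.38

ω = 19.38 rad/s
For an in-line slider-crank, x = r cosθ + √(L² − r² sin²θ), so v = −rω sinθ·[1 + r cosθ/√(L² − r² sin²θ)].
With r = 0.1225 m, L = 0.5462 m, θ = 89.1°: √(L² − r² sin²θ) = 0.53229 m.
v = −0.1225·19.38·0.99988·[1 + 0.1225·0.01571/0.53229] = -2.3823 m/s.
|v| = 2.3823 m/s.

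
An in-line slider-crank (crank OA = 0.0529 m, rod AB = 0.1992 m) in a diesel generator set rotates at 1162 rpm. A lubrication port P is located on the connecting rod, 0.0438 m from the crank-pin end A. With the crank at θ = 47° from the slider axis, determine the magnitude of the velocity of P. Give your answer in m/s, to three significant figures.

5.98

ω = 121.7 rad/s.  Crank-pin speed |V_A| = rω = 6.4371 m/s, perpendicular to OA.
Rod angle: sinφ = −(r/L) sinθ ⇒ φ = -11.199°; ω_rod = −rω cosθ/√(L²−r²sin²θ) = -22.466 rad/s.
V_P = V_A + ω_rod × AP, with AP = 0.0438 m along the rod.
Components: V_Px = −rω sinθ − a·ω_rod·sinφ = -4.8989 m/s;  V_Py = rω cosθ + a·ω_rod·cosφ = +3.4248 m/s.
|V_P| = √(V_Px² + V_Py²) = 5.9773 m/s.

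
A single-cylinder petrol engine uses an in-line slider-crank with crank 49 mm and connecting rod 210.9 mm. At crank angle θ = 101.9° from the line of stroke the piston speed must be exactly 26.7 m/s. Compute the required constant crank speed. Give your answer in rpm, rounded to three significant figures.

For an in-line slider-crank, |v_piston| = rω|sinθ|·[1 + r cosθ/√(L² − r² sin²θ)].
With r = 0.049 m, L = 0.2109 m, θ = 101.9°: the bracketed kinematic factor |dx/dθ| = 0.045588 m.
ω = v/|dx/dθ| = 26.7/0.045588 = 585.68 rad/s.
N = 60ω/(2π) = 5592.8 rpm.

5590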